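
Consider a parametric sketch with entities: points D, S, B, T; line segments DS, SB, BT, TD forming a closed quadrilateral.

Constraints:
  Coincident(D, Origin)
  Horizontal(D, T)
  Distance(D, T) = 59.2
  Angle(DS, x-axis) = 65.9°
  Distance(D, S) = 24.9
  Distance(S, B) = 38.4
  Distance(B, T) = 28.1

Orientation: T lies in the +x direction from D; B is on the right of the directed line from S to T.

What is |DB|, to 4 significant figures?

33.54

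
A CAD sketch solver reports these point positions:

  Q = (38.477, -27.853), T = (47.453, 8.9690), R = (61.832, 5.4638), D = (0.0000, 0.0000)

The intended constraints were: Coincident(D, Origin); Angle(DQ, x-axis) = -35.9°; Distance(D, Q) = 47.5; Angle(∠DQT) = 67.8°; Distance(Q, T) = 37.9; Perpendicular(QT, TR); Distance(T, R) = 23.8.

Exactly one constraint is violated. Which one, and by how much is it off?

Distance(T, R) = 23.8 — off by 9.00.

D = (0.00, 0.00) ✓; DQ at -35.90° ✓; |DQ| = 47.50 ✓; ∠DQT = 67.80° ✓; |QT| = 37.90 ✓; ∠(QT, TR) = 90.00° ✓; |TR| = 14.80 ✗.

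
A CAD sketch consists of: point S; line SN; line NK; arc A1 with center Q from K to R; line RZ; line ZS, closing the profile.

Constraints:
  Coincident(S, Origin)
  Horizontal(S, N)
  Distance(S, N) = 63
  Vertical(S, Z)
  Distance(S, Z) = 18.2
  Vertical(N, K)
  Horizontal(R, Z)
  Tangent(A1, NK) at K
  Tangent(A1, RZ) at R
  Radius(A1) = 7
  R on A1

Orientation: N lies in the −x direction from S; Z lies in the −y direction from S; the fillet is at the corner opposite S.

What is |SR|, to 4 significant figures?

58.88

S is at the origin; S and N share the same y with |SN| = 63.0 and N on the −x side, so N = (-63.00, 0.000). SZ is vertical with |SZ| = 18.2 and Z on the −y side, so Z = (0.000, -18.20). The virtual corner opposite S is at (-63.00, -18.20). Since A1 is tangent to NK there, QK ⟂ NK and tangency of A1 to RZ means the radius QR is perpendicular to RZ, with radius 7.0, so the center Q sits 7.0 in from both sides at Q = (-56.00, -11.20). That places the tangent points at K = (-63.00, -11.20) on NK and R = (-56.00, -18.20) on RZ. Then |SR| = |R − S| = 58.88.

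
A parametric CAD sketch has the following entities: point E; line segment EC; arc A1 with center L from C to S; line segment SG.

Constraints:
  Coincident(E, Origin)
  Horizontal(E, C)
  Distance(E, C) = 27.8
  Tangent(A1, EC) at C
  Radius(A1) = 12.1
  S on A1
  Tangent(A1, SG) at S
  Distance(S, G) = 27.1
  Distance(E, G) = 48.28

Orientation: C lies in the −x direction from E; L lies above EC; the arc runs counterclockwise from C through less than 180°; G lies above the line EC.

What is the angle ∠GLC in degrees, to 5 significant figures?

173.64°

E is at the origin; EC is horizontal with |EC| = 27.8 and C on the −x side, so C = (-27.800, 0.0000). Tangency of A1 to EC means the radius LC is perpendicular to EC, so L = C + (0, 12.1) = (-27.800, 12.100). Since LS ⟂ SG (tangency), |LG| = √(12.1² + 27.1²) = 29.679 regardless of where S sits on A1. So G lies on both circle(E, 48.28) and circle(L, 29.679); the above-EC intersection is G = (-24.510, 41.596). S is the foot of the tangent from G: S = (-16.273, 15.778).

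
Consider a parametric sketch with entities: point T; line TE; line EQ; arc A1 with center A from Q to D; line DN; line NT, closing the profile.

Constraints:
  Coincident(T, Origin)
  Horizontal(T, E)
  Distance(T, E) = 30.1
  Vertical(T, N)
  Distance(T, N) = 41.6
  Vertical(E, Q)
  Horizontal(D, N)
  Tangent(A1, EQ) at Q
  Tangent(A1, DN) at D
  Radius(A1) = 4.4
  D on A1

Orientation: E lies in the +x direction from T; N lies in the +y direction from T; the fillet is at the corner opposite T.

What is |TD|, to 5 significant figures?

48.898

The virtual corner opposite T is at (30.100, 41.600). Tangency of A1 to EQ means the radius AQ is perpendicular to EQ and since A1 is tangent to DN there, AD ⟂ DN, with radius 4.4, so the center A sits 4.4 in from both sides at A = (25.700, 37.200). That places the tangent points at Q = (30.100, 37.200) on EQ and D = (25.700, 41.600) on DN. Then |TD| = |D − T| = 48.898.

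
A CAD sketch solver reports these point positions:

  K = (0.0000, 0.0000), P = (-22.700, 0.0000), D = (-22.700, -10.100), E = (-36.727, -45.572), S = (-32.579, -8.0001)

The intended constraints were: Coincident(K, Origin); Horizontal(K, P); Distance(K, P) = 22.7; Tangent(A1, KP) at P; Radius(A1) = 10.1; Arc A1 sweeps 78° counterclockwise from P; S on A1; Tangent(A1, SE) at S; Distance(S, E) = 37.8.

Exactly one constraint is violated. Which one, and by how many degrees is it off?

Tangent(A1, SE) at S — off by 5.70°.

K = (0.00, 0.00) ✓; K.y = 0.00, P.y = 0.00 ✓; |KP| = 22.70 ✓; ∠(DP, PK) = 90.00° ✓; |DP| = 10.10 ✓; bearing(D→S) − bearing(D→P) = 78.00° ✓; |DS| = 10.10 ✓; ∠(DS, SE) = 84.30° ✗; |SE| = 37.80 ✓.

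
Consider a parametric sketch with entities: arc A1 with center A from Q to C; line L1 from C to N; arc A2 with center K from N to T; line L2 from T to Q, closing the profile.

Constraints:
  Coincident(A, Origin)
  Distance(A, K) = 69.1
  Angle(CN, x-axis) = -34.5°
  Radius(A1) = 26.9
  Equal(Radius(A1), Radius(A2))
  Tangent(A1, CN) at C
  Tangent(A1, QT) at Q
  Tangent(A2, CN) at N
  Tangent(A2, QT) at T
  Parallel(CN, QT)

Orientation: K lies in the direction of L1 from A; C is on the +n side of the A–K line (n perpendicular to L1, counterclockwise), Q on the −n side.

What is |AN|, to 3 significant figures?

74.2

Tangency of A1 to both parallel lines with radius 26.9 puts C and Q at A ± 26.9·n: C = (15.2, 22.2), Q = (-15.2, -22.2). Equal radii place N and T the same way about K: N = K + 26.9·n = (72.2, -17.0), T = K − 26.9·n = (41.7, -61.3). Then |AN| = |N − A| = 74.2.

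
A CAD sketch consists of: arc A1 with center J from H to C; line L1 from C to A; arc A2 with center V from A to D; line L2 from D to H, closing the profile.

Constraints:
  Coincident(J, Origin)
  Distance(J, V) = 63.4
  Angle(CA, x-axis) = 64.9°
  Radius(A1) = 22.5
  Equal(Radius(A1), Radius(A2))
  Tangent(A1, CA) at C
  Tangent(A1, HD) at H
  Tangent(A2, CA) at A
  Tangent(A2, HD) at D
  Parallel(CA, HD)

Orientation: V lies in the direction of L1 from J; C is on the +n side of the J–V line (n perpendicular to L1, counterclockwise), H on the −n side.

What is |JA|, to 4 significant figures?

67.27

Tangency of A1 to both parallel lines with radius 22.5 puts C and H at J ± 22.5·n: C = (-20.38, 9.544), H = (20.38, -9.544). Equal radii place A and D the same way about V: A = V + 22.5·n = (6.519, 66.96), D = V − 22.5·n = (47.27, 47.87). Then |JA| = |A − J| = 67.27.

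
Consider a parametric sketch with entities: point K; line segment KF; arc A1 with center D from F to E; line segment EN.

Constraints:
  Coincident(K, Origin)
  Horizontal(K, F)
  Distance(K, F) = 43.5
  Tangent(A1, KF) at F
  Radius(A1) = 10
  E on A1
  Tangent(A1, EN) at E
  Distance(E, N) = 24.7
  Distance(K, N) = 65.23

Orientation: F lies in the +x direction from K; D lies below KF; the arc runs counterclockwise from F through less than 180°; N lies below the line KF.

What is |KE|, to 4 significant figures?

41.04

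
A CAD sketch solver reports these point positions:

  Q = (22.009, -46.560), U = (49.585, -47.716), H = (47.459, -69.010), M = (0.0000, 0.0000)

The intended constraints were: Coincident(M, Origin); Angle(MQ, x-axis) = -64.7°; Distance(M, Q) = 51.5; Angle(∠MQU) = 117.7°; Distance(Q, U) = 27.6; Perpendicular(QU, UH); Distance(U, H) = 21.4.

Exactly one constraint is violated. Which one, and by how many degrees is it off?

Perpendicular(QU, UH) — off by 3.30°.

M = (0.00, 0.00) ✓; MQ at -64.70° ✓; |MQ| = 51.50 ✓; ∠MQU = 117.7° ✓; |QU| = 27.60 ✓; ∠(QU, UH) = 93.30° ✗; |UH| = 21.40 ✓.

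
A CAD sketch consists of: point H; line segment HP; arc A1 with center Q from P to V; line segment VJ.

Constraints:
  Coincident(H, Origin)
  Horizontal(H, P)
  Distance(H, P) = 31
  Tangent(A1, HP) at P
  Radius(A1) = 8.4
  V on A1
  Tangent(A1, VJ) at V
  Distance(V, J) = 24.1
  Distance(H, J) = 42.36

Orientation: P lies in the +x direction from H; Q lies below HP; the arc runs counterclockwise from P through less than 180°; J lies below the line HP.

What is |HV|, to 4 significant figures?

24.61

Checks: |QV| = 8.400 ✓; ∠(QV, VJ) = 90.00° ✓; |VJ| = 24.10 ✓; |HJ| = 42.36 ✓.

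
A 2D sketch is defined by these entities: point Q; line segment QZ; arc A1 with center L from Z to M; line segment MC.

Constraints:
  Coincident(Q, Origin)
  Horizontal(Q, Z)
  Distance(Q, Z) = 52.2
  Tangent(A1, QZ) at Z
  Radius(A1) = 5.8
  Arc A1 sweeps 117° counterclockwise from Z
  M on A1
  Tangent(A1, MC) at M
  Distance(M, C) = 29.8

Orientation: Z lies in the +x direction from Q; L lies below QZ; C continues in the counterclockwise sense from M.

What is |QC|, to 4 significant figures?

69.94

Q is at the origin; Q and Z share the same y with |QZ| = 52.2 and Z on the +x side, so Z = (52.20, 0.000). Since A1 is tangent to QZ there, LZ ⟂ QZ, so L = Z + (0, -5.8) = (52.20, -5.800). On A1, Z sits at bearing 90° from L; a 117° counterclockwise sweep puts M at bearing 207°, so M = L + 5.8·(cos 207°, sin 207°) = (47.03, -8.433). Tangency of A1 to MC means the radius LM is perpendicular to MC, so MC runs along (−sin 207°, cos 207°); with |MC| = 29.8, C = (60.56, -34.99). Then |QC| = |C − Q| = 69.94.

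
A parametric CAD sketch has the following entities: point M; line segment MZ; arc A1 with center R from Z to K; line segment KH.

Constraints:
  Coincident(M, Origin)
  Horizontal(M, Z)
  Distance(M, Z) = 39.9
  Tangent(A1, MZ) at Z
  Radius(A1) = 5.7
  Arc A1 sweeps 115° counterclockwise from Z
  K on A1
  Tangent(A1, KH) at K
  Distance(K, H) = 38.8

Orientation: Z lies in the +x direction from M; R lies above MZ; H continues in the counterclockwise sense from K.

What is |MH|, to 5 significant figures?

51.908

On A1, Z sits at bearing -90° from R; a 115° counterclockwise sweep puts K at bearing 25°, so K = R + 5.7·(cos 25°, sin 25°) = (45.066, 8.1089). Since A1 is tangent to KH there, RK ⟂ KH, so KH runs along (−sin 25°, cos 25°); with |KH| = 38.8, H = (28.668, 43.274). Then |MH| = |H − M| = 51.908.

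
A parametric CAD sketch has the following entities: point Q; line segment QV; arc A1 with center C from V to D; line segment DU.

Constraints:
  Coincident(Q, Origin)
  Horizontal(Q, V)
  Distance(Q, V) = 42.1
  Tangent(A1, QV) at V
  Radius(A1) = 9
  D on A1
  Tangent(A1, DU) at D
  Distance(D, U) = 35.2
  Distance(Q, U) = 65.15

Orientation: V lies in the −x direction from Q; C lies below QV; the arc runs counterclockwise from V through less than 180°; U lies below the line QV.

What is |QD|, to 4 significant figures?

52.01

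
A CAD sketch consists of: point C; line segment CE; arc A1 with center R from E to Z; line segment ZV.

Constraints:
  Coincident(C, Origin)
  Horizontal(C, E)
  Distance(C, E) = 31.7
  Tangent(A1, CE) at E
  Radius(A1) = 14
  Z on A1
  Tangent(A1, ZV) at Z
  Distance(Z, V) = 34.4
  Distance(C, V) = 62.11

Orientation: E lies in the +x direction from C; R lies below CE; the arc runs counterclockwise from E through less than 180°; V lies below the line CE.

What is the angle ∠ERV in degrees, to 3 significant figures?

174°

C is at the origin; C and E share the same y with |CE| = 31.7 and E on the +x side, so E = (31.7, 0.00). A1 meets CE tangentially, so RE is at right angles to CE, so R = E + (0, -14) = (31.7, -14.0). Since RZ ⟂ ZV (tangency), |RV| = √(14.0² + 34.4²) = 37.1 regardless of where Z sits on A1. So V lies on both circle(C, 62.11) and circle(R, 37.1); the below-CE intersection is V = (35.5, -50.9). Z is the foot of the tangent from V: Z = (19.3, -20.6).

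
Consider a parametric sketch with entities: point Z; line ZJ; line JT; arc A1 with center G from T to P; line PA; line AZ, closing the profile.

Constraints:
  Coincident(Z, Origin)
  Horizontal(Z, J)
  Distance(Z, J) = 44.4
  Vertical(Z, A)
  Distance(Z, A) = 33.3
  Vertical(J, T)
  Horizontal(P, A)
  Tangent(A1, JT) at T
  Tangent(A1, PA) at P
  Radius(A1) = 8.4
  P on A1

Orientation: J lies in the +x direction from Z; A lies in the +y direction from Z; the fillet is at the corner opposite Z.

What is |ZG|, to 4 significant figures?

43.77

Z is at the origin; ZJ is horizontal with |ZJ| = 44.4 and J on the +x side, so J = (44.40, 0.000). ZA is vertical with |ZA| = 33.3 and A on the +y side, so A = (0.000, 33.30). The virtual corner opposite Z is at (44.40, 33.30). Tangency of A1 to JT means the radius GT is perpendicular to JT and since A1 is tangent to PA there, GP ⟂ PA, with radius 8.4, so the center G sits 8.4 in from both sides at G = (36.00, 24.90). Then |ZG| = |G − Z| = 43.77.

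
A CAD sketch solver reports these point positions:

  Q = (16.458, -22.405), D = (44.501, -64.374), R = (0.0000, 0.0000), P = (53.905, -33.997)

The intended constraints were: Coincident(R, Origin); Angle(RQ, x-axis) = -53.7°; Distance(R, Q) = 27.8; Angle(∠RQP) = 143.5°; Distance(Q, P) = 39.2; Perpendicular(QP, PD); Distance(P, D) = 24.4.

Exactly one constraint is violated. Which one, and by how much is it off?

Distance(P, D) = 24.4 — off by 7.40.

R = (0.00, 0.00) ✓; RQ at -53.70° ✓; |RQ| = 27.80 ✓; ∠RQP = 143.5° ✓; |QP| = 39.20 ✓; ∠(QP, PD) = 90.00° ✓; |PD| = 31.80 ✗.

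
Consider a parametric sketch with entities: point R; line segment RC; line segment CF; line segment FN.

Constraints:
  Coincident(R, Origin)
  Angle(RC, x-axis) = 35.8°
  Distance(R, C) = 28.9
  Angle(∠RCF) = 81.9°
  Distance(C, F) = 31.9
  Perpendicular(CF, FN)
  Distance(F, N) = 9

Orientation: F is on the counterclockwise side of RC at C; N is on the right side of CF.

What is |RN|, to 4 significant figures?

46.79

R is at the origin; RC runs at 35.8° with length 28.9, so C = 28.9·(cos 35.8°, sin 35.8°) = (23.44, 16.91). ∠RCF = 81.9°, so CF runs at 35.8° + (180° − 81.9°) = 133.9° from the x-axis; with |CF| = 31.9, F = C + 31.9·(cos 133.9°, sin 133.9°) = (1.320, 39.89). The perpendicularity gives FN at right angles to CF; with |FN| = 9.0 on the right of CF, N = F + 9.0·(0.7206, 0.6934) = (7.805, 46.13). Then |RN| = |N − R| = 46.79.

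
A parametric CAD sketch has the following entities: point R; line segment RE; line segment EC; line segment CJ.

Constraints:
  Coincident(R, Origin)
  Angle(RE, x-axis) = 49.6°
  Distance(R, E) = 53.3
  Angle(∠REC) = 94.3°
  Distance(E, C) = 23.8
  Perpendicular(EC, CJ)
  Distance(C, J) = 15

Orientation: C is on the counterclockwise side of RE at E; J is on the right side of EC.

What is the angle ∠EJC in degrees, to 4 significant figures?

57.78°

R is at the origin; RE runs at 49.6° with length 53.3, so E = 53.3·(cos 49.6°, sin 49.6°) = (34.54, 40.59). ∠REC = 94.3°, so EC runs at 49.6° + (180° − 94.3°) = 135.3° from the x-axis; with |EC| = 23.8, C = E + 23.8·(cos 135.3°, sin 135.3°) = (17.63, 57.33). EC ⟂ CJ; with |CJ| = 15.0 on the right of EC, J = C + 15.0·(0.7034, 0.7108) = (28.18, 67.99). Then cos ∠EJC = JE·JC / (|JE||JC|), giving 57.78°.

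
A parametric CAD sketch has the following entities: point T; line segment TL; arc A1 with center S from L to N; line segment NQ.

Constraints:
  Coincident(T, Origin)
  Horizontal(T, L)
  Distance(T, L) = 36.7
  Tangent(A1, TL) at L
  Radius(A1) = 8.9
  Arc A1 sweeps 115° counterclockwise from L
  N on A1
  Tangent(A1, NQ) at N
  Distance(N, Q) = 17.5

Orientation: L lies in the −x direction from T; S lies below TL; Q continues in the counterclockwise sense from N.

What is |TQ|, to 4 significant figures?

47.01

T is at the origin; TL is horizontal with |TL| = 36.7 and L on the −x side, so L = (-36.70, 0.000). Since A1 is tangent to TL there, SL ⟂ TL, so S = L + (0, -8.9) = (-36.70, -8.900). On A1, L sits at bearing 90° from S; a 115° counterclockwise sweep puts N at bearing 205°, so N = S + 8.9·(cos 205°, sin 205°) = (-44.77, -12.66). Tangency of A1 to NQ means the radius SN is perpendicular to NQ, so NQ runs along (−sin 205°, cos 205°); with |NQ| = 17.5, Q = (-37.37, -28.52). Then |TQ| = |Q − T| = 47.01.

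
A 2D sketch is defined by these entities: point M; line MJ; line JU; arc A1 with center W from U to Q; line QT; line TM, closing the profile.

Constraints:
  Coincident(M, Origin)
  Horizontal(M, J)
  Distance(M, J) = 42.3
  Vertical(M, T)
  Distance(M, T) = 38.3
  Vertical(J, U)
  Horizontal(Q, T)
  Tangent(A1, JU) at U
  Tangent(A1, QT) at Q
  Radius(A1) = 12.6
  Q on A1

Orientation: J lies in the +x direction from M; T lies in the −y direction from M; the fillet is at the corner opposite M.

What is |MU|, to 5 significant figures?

49.495

M is at the origin; MJ is horizontal with |MJ| = 42.3 and J on the +x side, so J = (42.300, 0.0000). M and T share the same x with |MT| = 38.3 and T on the −y side, so T = (0.0000, -38.300). The virtual corner opposite M is at (42.300, -38.300). Since A1 is tangent to JU there, WU ⟂ JU and the tangent condition forces WQ to be normal to QT, with radius 12.6, so the center W sits 12.6 in from both sides at W = (29.700, -25.700). That places the tangent points at U = (42.300, -25.700) on JU and Q = (29.700, -38.300) on QT. Then |MU| = |U − M| = 49.495.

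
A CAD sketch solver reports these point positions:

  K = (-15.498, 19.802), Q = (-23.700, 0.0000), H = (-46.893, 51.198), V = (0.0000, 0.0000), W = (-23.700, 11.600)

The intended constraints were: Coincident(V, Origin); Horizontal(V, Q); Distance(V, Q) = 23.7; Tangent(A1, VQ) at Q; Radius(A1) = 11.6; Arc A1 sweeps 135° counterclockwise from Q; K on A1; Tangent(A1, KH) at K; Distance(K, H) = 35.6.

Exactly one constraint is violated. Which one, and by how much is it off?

Distance(K, H) = 35.6 — off by 8.80.

V = (0.00, 0.00) ✓; V.y = 0.00, Q.y = 0.00 ✓; |VQ| = 23.70 ✓; ∠(WQ, QV) = 90.00° ✓; |WQ| = 11.60 ✓; bearing(W→K) − bearing(W→Q) = 135.0° ✓; |WK| = 11.60 ✓; ∠(WK, KH) = 90.00° ✓; |KH| = 44.40 ✗.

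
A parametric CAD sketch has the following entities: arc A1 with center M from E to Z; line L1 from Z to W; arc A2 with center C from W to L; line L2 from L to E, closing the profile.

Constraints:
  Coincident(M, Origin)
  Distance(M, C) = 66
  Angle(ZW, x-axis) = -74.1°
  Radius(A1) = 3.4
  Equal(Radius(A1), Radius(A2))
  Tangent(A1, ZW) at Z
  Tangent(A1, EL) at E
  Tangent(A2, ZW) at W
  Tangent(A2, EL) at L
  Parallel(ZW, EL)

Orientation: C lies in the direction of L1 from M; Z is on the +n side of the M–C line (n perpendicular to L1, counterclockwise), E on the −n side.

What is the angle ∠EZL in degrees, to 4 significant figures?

84.12°

The slot axis is L1's direction at -74.1°, so u = (cos -74.1°, sin -74.1°) = (0.2740, -0.9617) and n = (−sin -74.1°, cos -74.1°) = (0.9617, 0.2740). M is at the origin and C lies 66.0 along u from M, so C = 66.0·u = (18.08, -63.47). Tangency of A1 to both parallel lines with radius 3.4 puts Z and E at M ± 3.4·n: Z = (3.270, 0.9315), E = (-3.270, -0.9315). Equal radii place W and L the same way about C: W = C + 3.4·n = (21.35, -62.54), L = C − 3.4·n = (14.81, -64.41). Then cos ∠EZL = ZE·ZL / (|ZE||ZL|), giving 84.12°.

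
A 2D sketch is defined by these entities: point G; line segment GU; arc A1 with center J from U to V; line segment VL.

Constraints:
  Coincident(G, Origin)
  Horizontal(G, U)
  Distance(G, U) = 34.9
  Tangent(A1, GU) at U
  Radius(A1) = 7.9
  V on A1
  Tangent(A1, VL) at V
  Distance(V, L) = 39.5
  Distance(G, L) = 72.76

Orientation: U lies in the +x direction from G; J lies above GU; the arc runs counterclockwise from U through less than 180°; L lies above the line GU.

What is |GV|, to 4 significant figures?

41.77

G is at the origin; GU is horizontal with |GU| = 34.9 and U on the +x side, so U = (34.90, 0.000). Since A1 is tangent to GU there, JU ⟂ GU, so J = U + (0, 7.9) = (34.90, 7.900). Since JV ⟂ VL (tangency), |JL| = √(7.9² + 39.5²) = 40.28 regardless of where V sits on A1. So L lies on both circle(G, 72.76) and circle(J, 40.28); the above-GU intersection is L = (62.52, 37.23). V is the foot of the tangent from L: V = (41.60, 3.717).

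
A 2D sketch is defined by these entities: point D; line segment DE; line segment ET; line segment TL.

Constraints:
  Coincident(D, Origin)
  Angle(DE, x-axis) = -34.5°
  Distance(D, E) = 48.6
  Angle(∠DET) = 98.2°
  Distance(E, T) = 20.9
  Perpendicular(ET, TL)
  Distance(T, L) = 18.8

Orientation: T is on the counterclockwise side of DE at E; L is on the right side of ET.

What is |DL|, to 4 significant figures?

72.46

D is at the origin; DE runs at -34.5° with length 48.6, so E = 48.6·(cos -34.5°, sin -34.5°) = (40.05, -27.53). ∠DET = 98.2°, so ET runs at -34.5° + (180° − 98.2°) = 47.30° from the x-axis; with |ET| = 20.9, T = E + 20.9·(cos 47.30°, sin 47.30°) = (54.23, -12.17). The perpendicularity gives TL at right angles to ET; with |TL| = 18.8 on the right of ET, L = T + 18.8·(0.7349, -0.6782) = (68.04, -24.92). Then |DL| = |L − D| = 72.46.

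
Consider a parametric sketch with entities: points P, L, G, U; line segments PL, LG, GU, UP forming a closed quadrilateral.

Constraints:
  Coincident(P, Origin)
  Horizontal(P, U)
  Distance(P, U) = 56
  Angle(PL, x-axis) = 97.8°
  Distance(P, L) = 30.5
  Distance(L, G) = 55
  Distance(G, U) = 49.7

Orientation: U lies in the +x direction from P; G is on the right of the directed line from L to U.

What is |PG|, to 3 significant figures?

25.3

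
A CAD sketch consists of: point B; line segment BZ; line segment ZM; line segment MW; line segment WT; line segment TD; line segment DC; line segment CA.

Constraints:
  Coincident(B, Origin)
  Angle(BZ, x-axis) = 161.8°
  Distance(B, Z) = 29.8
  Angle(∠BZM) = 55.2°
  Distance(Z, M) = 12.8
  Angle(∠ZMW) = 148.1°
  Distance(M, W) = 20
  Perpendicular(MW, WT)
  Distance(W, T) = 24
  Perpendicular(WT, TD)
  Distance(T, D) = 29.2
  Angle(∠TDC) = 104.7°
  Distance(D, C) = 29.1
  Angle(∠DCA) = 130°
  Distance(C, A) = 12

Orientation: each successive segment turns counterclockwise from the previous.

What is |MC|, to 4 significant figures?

17.10

B is at the origin; BZ runs at 161.8° with length 29.8, so Z = (-28.31, 9.308). ∠BZM = 55.2° gives ZM at -73.40° from the x-axis; with |ZM| = 12.8, M = (-24.65, -2.959). ∠ZMW = 148.1° gives MW at -41.50° from the x-axis; with |MW| = 20.0, W = (-9.673, -16.21). The perpendicularity gives WT at right angles to MW, so WT runs at 48.50°; with |WT| = 24.0, T = (6.230, 1.764). WT is perpendicular to TD, so TD runs at 138.5°; with |TD| = 29.2, D = (-15.64, 21.11). ∠TDC = 104.7° gives DC at -146.2° from the x-axis; with |DC| = 29.1, C = (-39.82, 4.924). Then |MC| = |C − M| = 17.10.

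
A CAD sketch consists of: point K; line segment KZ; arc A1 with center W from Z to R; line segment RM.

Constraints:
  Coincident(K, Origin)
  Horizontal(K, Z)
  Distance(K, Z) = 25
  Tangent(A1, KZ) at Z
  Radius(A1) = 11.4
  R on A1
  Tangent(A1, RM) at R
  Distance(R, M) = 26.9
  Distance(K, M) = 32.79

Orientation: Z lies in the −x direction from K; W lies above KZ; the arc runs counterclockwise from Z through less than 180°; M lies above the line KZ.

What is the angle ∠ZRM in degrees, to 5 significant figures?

145.47°

Checks: |WZ| = 11.40 ✓; |WR| = 11.40 ✓; ∠(WR, RM) = 90.00° ✓; |RM| = 26.90 ✓; |KM| = 32.79 ✓.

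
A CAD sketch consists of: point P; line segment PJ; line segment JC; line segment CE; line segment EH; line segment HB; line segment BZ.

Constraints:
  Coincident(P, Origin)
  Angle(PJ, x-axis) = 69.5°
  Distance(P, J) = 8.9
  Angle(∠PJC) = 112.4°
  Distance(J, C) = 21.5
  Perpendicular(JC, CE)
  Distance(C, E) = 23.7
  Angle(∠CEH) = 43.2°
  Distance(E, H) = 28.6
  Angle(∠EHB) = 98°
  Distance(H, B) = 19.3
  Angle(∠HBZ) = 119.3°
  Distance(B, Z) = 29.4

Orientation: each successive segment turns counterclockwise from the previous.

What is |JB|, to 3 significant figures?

18.6

P is at the origin; PJ runs at 69.5° with length 8.9, so J = (3.12, 8.34). ∠PJC = 112.4° gives JC at 137° from the x-axis; with |JC| = 21.5, C = (-12.6, 23.0). The perpendicularity gives CE at right angles to JC, so CE runs at -133°; with |CE| = 23.7, E = (-28.8, 5.61). ∠CEH = 43.2° gives EH at 3.90° from the x-axis; with |EH| = 28.6, H = (-0.232, 7.56). ∠EHB = 98.0° gives HB at 85.9° from the x-axis; with |HB| = 19.3, B = (1.15, 26.8). Then |JB| = |B − J| = 18.6.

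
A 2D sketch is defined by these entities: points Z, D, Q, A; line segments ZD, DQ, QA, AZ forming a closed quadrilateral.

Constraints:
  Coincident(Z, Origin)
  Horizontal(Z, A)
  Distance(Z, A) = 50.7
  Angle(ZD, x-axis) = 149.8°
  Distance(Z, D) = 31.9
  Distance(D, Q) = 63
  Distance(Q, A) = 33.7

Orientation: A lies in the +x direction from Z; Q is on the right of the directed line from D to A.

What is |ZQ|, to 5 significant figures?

31.355

Z is at the origin; Z and A share the same y with |ZA| = 50.7 and A in +x, so A = (50.7, 0). ZD runs at 149.8° with |ZD| = 31.9, so D = (-27.570, 16.046). Q is determined by |DQ| = 63.0 and |QA| = 33.7 together: it lies at the intersection of circle(D, 63.0) and circle(A, 33.7). With |DA| = 79.898, the foot of the radical line on DA is 57.680 from D and the perpendicular offset is √(63.0² − 57.680²) = 25.338. Taking the right-of-DA solution: Q = (23.845, -20.360).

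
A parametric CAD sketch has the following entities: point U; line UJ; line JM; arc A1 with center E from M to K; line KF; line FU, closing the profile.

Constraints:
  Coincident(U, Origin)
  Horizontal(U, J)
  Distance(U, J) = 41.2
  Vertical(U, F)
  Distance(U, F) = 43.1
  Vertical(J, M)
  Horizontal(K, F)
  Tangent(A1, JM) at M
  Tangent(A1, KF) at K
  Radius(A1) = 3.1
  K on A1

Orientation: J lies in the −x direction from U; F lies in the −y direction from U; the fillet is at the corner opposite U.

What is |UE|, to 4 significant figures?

55.24

U is at the origin; UJ is horizontal with |UJ| = 41.2 and J on the −x side, so J = (-41.20, 0.000). UF is vertical with |UF| = 43.1 and F on the −y side, so F = (0.000, -43.10). The virtual corner opposite U is at (-41.20, -43.10). A1 meets JM tangentially, so EM is at right angles to JM and tangency of A1 to KF means the radius EK is perpendicular to KF, with radius 3.1, so the center E sits 3.1 in from both sides at E = (-38.10, -40.00). Then |UE| = |E − U| = 55.24.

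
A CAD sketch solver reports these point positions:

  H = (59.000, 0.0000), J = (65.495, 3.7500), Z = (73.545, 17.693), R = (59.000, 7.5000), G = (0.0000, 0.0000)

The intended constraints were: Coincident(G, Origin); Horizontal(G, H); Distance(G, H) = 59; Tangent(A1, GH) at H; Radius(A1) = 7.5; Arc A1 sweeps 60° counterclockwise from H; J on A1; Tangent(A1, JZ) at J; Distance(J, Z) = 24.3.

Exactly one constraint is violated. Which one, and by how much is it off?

Distance(J, Z) = 24.3 — off by 8.20.

G = (0.00, 0.00) ✓; G.y = 0.00, H.y = 0.00 ✓; |GH| = 59.00 ✓; ∠(RH, HG) = 90.00° ✓; |RH| = 7.500 ✓; bearing(R→J) − bearing(R→H) = 60.00° ✓; |RJ| = 7.500 ✓; ∠(RJ, JZ) = 90.00° ✓; |JZ| = 16.10 ✗.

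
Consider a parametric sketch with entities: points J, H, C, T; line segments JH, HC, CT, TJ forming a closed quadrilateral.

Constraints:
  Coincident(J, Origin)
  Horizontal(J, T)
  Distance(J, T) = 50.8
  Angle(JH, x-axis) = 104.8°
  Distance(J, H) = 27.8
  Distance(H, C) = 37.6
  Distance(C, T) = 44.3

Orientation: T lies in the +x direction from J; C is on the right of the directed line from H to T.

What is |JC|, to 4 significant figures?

10.69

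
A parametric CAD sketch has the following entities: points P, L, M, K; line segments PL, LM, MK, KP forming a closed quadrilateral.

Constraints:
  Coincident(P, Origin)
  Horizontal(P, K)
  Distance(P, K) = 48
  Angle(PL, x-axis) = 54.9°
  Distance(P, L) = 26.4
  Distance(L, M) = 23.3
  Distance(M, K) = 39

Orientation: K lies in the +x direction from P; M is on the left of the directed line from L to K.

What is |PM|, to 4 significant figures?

49.20

P is at the origin; PK is horizontal with |PK| = 48.0 and K in +x, so K = (48.0, 0). PL runs at 54.9° with |PL| = 26.4, so L = (15.18, 21.60). M is determined by |LM| = 23.3 and |MK| = 39.0 together: it lies at the intersection of circle(L, 23.3) and circle(K, 39.0). With |LK| = 39.29, the foot of the radical line on LK is 7.197 from L and the perpendicular offset is √(23.3² − 7.197²) = 22.16. Taking the left-of-LK solution: M = (33.37, 36.15).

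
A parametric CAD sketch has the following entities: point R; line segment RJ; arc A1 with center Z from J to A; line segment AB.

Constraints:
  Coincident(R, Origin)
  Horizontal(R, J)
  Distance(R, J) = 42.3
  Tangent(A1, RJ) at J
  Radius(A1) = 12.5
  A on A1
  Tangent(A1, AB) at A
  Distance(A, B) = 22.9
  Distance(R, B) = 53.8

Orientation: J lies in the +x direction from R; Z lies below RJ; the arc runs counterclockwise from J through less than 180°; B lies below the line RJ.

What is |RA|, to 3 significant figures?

34.7

Checks: ∠(ZJ, JR) = 90.00° ✓; |ZJ| = 12.50 ✓; |ZA| = 12.50 ✓; ∠(ZA, AB) = 90.00° ✓; |AB| = 22.90 ✓; |RB| = 53.80 ✓.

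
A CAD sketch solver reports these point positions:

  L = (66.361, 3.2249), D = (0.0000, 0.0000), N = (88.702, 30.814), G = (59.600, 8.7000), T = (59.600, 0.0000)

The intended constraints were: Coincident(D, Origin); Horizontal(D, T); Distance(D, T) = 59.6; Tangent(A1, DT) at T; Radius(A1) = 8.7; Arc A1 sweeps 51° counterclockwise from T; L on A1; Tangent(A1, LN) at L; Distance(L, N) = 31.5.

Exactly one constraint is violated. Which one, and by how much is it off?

Distance(L, N) = 31.5 — off by 4.00.

D = (0.00, 0.00) ✓; D.y = 0.00, T.y = 0.00 ✓; |DT| = 59.60 ✓; ∠(GT, TD) = 90.00° ✓; |GT| = 8.700 ✓; bearing(G→L) − bearing(G→T) = 51.00° ✓; |GL| = 8.700 ✓; ∠(GL, LN) = 90.00° ✓; |LN| = 35.50 ✗.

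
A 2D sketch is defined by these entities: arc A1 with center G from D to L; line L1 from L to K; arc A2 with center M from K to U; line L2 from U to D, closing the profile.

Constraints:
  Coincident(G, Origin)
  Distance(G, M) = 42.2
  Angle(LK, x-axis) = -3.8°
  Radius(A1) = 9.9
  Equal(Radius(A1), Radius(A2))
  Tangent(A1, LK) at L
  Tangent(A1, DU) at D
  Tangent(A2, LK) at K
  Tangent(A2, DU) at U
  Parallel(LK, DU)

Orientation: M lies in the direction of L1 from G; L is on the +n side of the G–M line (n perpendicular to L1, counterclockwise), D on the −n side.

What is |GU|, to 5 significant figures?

43.346

The slot axis is L1's direction at -3.8°, so u = (cos -3.8°, sin -3.8°) = (0.99780, -0.066274) and n = (−sin -3.8°, cos -3.8°) = (0.066274, 0.99780). G is at the origin and M lies 42.2 along u from G, so M = 42.2·u = (42.107, -2.7968). Tangency of A1 to both parallel lines with radius 9.9 puts L and D at G ± 9.9·n: L = (0.65611, 9.8782), D = (-0.65611, -9.8782). Equal radii place K and U the same way about M: K = M + 9.9·n = (42.763, 7.0815), U = M − 9.9·n = (41.451, -12.675). Then |GU| = |U − G| = 43.346.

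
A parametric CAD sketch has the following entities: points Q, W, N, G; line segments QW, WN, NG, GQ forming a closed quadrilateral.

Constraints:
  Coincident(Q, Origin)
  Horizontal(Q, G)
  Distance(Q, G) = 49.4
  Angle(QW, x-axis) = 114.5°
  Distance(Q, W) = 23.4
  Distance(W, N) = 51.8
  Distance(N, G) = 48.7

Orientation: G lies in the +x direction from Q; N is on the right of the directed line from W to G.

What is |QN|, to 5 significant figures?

28.477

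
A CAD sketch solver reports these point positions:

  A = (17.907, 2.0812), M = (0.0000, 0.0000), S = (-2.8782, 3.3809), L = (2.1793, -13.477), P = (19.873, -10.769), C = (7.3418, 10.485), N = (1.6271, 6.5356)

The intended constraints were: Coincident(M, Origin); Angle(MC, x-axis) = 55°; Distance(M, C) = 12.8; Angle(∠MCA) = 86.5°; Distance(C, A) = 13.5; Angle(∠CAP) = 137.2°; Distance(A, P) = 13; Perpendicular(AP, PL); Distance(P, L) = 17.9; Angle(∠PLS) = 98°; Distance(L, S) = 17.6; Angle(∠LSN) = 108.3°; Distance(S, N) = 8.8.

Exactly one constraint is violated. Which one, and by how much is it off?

Distance(S, N) = 8.8 — off by 3.30.

M = (0.00, 0.00) ✓; MC at 55.00° ✓; |MC| = 12.80 ✓; ∠MCA = 86.50° ✓; |CA| = 13.50 ✓; ∠CAP = 137.2° ✓; |AP| = 13.00 ✓; ∠(AP, PL) = 90.00° ✓; |PL| = 17.90 ✓; ∠PLS = 98.00° ✓; |LS| = 17.60 ✓; ∠LSN = 108.3° ✓; |SN| = 5.500 ✗.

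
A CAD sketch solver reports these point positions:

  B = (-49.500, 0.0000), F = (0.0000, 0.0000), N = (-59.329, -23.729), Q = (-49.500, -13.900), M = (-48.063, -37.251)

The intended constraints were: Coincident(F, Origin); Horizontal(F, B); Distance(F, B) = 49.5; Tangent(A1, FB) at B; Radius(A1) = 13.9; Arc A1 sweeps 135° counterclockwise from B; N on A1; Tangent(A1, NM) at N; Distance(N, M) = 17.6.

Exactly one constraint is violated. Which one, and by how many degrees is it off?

Tangent(A1, NM) at N — off by 5.20°.

F = (0.00, 0.00) ✓; F.y = 0.00, B.y = 0.00 ✓; |FB| = 49.50 ✓; ∠(QB, BF) = 90.00° ✓; |QB| = 13.90 ✓; bearing(Q→N) − bearing(Q→B) = 135.0° ✓; |QN| = 13.90 ✓; ∠(QN, NM) = 95.20° ✗; |NM| = 17.60 ✓.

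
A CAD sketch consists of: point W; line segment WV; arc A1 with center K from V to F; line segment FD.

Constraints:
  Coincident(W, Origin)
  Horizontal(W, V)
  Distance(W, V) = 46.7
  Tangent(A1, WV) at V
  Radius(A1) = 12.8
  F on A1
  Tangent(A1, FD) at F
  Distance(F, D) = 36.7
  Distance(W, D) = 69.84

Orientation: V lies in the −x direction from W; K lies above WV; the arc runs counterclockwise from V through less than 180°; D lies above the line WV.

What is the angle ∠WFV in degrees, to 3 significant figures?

98.9°

Checks: |WV| = 46.70 ✓; |KF| = 12.80 ✓; ∠(KF, FD) = 90.00° ✓; |FD| = 36.70 ✓; |WD| = 69.84 ✓.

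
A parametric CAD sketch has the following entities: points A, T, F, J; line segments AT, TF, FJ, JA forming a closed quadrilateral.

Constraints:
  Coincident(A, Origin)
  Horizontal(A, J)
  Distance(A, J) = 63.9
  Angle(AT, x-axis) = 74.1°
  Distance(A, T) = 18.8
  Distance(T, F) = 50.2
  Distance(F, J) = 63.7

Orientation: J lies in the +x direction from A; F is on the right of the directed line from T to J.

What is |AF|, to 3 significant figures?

33.2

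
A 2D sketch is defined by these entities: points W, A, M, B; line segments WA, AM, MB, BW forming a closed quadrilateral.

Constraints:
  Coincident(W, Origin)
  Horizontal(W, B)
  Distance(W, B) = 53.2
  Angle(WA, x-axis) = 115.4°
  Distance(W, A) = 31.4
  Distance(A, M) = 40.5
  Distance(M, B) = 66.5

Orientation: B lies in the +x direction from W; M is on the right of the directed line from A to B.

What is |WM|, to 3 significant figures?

17.2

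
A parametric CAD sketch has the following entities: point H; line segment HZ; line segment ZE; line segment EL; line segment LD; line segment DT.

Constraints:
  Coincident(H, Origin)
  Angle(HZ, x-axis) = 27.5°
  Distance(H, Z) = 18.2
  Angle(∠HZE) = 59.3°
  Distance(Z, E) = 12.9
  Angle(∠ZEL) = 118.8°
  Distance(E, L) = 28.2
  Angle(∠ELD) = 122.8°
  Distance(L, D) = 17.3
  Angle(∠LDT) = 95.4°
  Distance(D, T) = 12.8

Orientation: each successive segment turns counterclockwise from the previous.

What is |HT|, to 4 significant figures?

19.48

H is at the origin; HZ runs at 27.5° with length 18.2, so Z = (16.14, 8.404). ∠HZE = 59.3° gives ZE at 148.2° from the x-axis; with |ZE| = 12.9, E = (5.180, 15.20). ∠ZEL = 118.8° gives EL at -150.6° from the x-axis; with |EL| = 28.2, L = (-19.39, 1.358). ∠ELD = 122.8° gives LD at -93.40° from the x-axis; with |LD| = 17.3, D = (-20.41, -15.91). ∠LDT = 95.4° gives DT at -8.800° from the x-axis; with |DT| = 12.8, T = (-7.765, -17.87). Then |HT| = |T − H| = 19.48.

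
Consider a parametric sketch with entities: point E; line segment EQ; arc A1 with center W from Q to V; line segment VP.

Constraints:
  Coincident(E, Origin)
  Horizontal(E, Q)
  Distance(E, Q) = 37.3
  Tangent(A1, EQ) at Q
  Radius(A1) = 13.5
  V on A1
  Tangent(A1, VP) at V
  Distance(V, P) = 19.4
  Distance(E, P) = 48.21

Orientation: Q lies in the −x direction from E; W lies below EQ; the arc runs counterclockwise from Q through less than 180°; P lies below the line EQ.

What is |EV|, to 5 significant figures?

51.894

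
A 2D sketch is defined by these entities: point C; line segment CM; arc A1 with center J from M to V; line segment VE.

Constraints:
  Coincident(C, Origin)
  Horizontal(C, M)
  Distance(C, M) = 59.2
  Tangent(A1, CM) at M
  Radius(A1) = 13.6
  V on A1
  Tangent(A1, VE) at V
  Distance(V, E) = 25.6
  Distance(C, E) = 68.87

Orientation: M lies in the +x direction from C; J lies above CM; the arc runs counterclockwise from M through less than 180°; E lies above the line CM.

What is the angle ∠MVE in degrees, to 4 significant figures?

116.3°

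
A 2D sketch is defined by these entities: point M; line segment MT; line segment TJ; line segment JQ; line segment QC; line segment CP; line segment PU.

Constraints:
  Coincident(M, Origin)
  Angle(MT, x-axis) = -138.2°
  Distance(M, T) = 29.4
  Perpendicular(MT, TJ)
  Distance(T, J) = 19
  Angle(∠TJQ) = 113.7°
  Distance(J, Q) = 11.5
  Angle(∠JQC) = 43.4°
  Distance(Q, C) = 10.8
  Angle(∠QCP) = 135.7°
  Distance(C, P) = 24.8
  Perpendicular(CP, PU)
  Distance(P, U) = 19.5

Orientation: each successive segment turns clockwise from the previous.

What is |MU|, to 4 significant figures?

57.85

M is at the origin; MT runs at -138.2° with length 29.4, so T = (-21.92, -19.60). MT ⟂ TJ, so TJ runs at 131.8°; with |TJ| = 19.0, J = (-34.58, -5.432). ∠TJQ = 113.7° gives JQ at 65.50° from the x-axis; with |JQ| = 11.5, Q = (-29.81, 5.033). ∠JQC = 43.4° gives QC at -71.10° from the x-axis; with |QC| = 10.8, C = (-26.31, -5.185). ∠QCP = 135.7° gives CP at -115.4° from the x-axis; with |CP| = 24.8, P = (-36.95, -27.59). CP ⟂ PU, so PU runs at 154.6°; with |PU| = 19.5, U = (-54.57, -19.22). Then |MU| = |U − M| = 57.85.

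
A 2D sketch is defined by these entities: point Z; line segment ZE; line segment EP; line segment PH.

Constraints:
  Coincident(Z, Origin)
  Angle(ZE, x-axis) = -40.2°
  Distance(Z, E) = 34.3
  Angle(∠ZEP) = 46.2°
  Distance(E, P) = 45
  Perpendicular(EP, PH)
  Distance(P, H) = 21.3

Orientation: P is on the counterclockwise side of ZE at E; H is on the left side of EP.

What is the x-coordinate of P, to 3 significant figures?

23.4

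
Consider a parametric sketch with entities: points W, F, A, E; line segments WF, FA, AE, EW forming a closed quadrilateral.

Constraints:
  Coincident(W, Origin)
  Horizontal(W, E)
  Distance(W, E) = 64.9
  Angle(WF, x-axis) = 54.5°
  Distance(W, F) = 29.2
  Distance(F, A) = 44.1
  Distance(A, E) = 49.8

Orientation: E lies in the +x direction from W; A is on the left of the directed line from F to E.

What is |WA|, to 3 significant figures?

72.2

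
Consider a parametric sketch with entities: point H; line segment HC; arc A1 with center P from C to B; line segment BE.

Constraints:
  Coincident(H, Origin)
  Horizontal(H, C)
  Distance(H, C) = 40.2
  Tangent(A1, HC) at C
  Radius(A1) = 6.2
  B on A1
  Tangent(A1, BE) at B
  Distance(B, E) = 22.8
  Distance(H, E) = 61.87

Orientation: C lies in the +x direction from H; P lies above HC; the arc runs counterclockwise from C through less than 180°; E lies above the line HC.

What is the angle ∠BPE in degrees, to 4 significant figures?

74.79°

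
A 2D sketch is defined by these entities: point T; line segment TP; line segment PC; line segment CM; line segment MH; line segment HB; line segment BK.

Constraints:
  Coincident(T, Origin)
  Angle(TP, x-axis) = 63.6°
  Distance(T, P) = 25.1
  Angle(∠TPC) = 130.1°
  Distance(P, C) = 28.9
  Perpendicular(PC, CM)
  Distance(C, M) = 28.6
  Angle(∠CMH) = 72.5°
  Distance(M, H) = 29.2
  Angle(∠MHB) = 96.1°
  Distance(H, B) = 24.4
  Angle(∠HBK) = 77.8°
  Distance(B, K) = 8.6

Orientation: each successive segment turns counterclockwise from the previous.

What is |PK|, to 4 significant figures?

13.77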